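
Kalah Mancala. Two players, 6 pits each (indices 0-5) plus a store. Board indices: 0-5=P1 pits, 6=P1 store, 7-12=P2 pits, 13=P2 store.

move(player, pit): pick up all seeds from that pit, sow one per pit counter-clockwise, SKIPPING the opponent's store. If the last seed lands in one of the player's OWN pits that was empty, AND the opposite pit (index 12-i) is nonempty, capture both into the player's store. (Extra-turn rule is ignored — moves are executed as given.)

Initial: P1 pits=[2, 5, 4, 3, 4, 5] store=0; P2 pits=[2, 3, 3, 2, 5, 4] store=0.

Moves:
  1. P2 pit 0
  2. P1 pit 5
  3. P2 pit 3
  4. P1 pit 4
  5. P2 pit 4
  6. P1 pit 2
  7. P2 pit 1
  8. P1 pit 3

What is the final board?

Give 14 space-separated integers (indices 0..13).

Answer: 4 6 0 0 2 3 4 4 1 6 1 1 7 3

Derivation:
Move 1: P2 pit0 -> P1=[2,5,4,3,4,5](0) P2=[0,4,4,2,5,4](0)
Move 2: P1 pit5 -> P1=[2,5,4,3,4,0](1) P2=[1,5,5,3,5,4](0)
Move 3: P2 pit3 -> P1=[2,5,4,3,4,0](1) P2=[1,5,5,0,6,5](1)
Move 4: P1 pit4 -> P1=[2,5,4,3,0,1](2) P2=[2,6,5,0,6,5](1)
Move 5: P2 pit4 -> P1=[3,6,5,4,0,1](2) P2=[2,6,5,0,0,6](2)
Move 6: P1 pit2 -> P1=[3,6,0,5,1,2](3) P2=[3,6,5,0,0,6](2)
Move 7: P2 pit1 -> P1=[4,6,0,5,1,2](3) P2=[3,0,6,1,1,7](3)
Move 8: P1 pit3 -> P1=[4,6,0,0,2,3](4) P2=[4,1,6,1,1,7](3)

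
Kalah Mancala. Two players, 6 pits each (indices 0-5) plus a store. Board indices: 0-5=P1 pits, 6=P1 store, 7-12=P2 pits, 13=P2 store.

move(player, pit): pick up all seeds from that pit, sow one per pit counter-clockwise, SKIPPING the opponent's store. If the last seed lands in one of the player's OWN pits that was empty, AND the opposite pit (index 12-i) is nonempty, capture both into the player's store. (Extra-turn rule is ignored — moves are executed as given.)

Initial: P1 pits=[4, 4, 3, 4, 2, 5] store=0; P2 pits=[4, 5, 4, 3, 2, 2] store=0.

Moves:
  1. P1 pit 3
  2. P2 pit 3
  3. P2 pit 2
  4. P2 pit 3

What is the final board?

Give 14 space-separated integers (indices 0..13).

Answer: 4 4 3 0 3 6 1 5 5 0 0 5 4 2

Derivation:
Move 1: P1 pit3 -> P1=[4,4,3,0,3,6](1) P2=[5,5,4,3,2,2](0)
Move 2: P2 pit3 -> P1=[4,4,3,0,3,6](1) P2=[5,5,4,0,3,3](1)
Move 3: P2 pit2 -> P1=[4,4,3,0,3,6](1) P2=[5,5,0,1,4,4](2)
Move 4: P2 pit3 -> P1=[4,4,3,0,3,6](1) P2=[5,5,0,0,5,4](2)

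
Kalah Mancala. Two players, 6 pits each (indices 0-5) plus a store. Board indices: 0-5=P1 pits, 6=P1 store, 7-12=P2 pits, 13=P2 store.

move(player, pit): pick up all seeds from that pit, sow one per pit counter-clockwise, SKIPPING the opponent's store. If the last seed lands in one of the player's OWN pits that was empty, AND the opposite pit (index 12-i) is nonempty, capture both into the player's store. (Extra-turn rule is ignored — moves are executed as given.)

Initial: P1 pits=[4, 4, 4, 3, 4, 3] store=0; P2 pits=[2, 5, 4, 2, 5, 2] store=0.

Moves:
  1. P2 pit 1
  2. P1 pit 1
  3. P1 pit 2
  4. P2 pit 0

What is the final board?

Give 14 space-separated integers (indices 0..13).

Answer: 4 0 0 5 6 5 1 0 1 6 4 6 3 1

Derivation:
Move 1: P2 pit1 -> P1=[4,4,4,3,4,3](0) P2=[2,0,5,3,6,3](1)
Move 2: P1 pit1 -> P1=[4,0,5,4,5,4](0) P2=[2,0,5,3,6,3](1)
Move 3: P1 pit2 -> P1=[4,0,0,5,6,5](1) P2=[3,0,5,3,6,3](1)
Move 4: P2 pit0 -> P1=[4,0,0,5,6,5](1) P2=[0,1,6,4,6,3](1)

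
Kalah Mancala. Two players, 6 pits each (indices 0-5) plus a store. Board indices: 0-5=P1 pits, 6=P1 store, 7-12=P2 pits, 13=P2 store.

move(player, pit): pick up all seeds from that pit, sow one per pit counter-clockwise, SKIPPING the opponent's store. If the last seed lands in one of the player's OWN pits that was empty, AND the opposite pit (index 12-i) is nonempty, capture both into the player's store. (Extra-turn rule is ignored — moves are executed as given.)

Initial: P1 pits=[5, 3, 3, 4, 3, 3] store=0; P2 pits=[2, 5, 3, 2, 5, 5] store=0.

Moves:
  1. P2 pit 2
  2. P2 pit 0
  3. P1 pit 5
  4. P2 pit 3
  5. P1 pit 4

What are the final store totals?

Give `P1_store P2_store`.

Answer: 2 6

Derivation:
Move 1: P2 pit2 -> P1=[5,3,3,4,3,3](0) P2=[2,5,0,3,6,6](0)
Move 2: P2 pit0 -> P1=[5,3,3,0,3,3](0) P2=[0,6,0,3,6,6](5)
Move 3: P1 pit5 -> P1=[5,3,3,0,3,0](1) P2=[1,7,0,3,6,6](5)
Move 4: P2 pit3 -> P1=[5,3,3,0,3,0](1) P2=[1,7,0,0,7,7](6)
Move 5: P1 pit4 -> P1=[5,3,3,0,0,1](2) P2=[2,7,0,0,7,7](6)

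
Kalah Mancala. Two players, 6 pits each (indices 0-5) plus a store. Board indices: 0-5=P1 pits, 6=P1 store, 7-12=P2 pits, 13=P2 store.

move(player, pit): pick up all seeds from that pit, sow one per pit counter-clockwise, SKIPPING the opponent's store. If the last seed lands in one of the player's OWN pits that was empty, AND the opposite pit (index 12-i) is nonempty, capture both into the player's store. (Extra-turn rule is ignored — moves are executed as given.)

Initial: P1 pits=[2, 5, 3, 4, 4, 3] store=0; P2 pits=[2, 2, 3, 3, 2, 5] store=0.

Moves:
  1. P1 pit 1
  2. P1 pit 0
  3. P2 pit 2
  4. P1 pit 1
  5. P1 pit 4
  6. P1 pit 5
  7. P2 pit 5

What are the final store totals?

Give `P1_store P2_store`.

Move 1: P1 pit1 -> P1=[2,0,4,5,5,4](1) P2=[2,2,3,3,2,5](0)
Move 2: P1 pit0 -> P1=[0,1,5,5,5,4](1) P2=[2,2,3,3,2,5](0)
Move 3: P2 pit2 -> P1=[0,1,5,5,5,4](1) P2=[2,2,0,4,3,6](0)
Move 4: P1 pit1 -> P1=[0,0,6,5,5,4](1) P2=[2,2,0,4,3,6](0)
Move 5: P1 pit4 -> P1=[0,0,6,5,0,5](2) P2=[3,3,1,4,3,6](0)
Move 6: P1 pit5 -> P1=[0,0,6,5,0,0](3) P2=[4,4,2,5,3,6](0)
Move 7: P2 pit5 -> P1=[1,1,7,6,1,0](3) P2=[4,4,2,5,3,0](1)

Answer: 3 1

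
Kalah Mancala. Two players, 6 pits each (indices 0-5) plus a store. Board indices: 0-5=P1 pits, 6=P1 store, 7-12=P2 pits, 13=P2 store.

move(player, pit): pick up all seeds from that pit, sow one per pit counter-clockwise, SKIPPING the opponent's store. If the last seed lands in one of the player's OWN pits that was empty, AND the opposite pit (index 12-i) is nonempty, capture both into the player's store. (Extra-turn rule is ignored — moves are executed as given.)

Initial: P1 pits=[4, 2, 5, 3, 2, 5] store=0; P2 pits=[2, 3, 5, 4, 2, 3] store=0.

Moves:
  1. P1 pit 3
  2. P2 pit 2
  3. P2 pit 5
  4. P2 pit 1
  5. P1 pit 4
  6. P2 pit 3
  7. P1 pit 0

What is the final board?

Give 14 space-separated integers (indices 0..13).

Answer: 0 5 8 1 1 8 3 4 0 1 0 5 1 3

Derivation:
Move 1: P1 pit3 -> P1=[4,2,5,0,3,6](1) P2=[2,3,5,4,2,3](0)
Move 2: P2 pit2 -> P1=[5,2,5,0,3,6](1) P2=[2,3,0,5,3,4](1)
Move 3: P2 pit5 -> P1=[6,3,6,0,3,6](1) P2=[2,3,0,5,3,0](2)
Move 4: P2 pit1 -> P1=[6,3,6,0,3,6](1) P2=[2,0,1,6,4,0](2)
Move 5: P1 pit4 -> P1=[6,3,6,0,0,7](2) P2=[3,0,1,6,4,0](2)
Move 6: P2 pit3 -> P1=[7,4,7,0,0,7](2) P2=[3,0,1,0,5,1](3)
Move 7: P1 pit0 -> P1=[0,5,8,1,1,8](3) P2=[4,0,1,0,5,1](3)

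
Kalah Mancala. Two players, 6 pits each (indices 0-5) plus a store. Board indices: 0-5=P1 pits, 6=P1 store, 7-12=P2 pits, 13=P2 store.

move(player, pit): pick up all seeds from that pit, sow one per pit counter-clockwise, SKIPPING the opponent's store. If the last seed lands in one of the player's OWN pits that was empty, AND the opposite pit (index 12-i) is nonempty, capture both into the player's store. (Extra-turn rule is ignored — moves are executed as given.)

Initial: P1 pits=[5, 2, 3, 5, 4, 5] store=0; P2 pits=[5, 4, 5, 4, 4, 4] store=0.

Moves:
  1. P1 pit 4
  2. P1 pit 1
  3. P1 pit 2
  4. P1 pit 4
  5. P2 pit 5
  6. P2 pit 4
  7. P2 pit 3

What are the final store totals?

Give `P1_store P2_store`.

Move 1: P1 pit4 -> P1=[5,2,3,5,0,6](1) P2=[6,5,5,4,4,4](0)
Move 2: P1 pit1 -> P1=[5,0,4,6,0,6](1) P2=[6,5,5,4,4,4](0)
Move 3: P1 pit2 -> P1=[5,0,0,7,1,7](2) P2=[6,5,5,4,4,4](0)
Move 4: P1 pit4 -> P1=[5,0,0,7,0,8](2) P2=[6,5,5,4,4,4](0)
Move 5: P2 pit5 -> P1=[6,1,1,7,0,8](2) P2=[6,5,5,4,4,0](1)
Move 6: P2 pit4 -> P1=[7,2,1,7,0,8](2) P2=[6,5,5,4,0,1](2)
Move 7: P2 pit3 -> P1=[8,2,1,7,0,8](2) P2=[6,5,5,0,1,2](3)

Answer: 2 3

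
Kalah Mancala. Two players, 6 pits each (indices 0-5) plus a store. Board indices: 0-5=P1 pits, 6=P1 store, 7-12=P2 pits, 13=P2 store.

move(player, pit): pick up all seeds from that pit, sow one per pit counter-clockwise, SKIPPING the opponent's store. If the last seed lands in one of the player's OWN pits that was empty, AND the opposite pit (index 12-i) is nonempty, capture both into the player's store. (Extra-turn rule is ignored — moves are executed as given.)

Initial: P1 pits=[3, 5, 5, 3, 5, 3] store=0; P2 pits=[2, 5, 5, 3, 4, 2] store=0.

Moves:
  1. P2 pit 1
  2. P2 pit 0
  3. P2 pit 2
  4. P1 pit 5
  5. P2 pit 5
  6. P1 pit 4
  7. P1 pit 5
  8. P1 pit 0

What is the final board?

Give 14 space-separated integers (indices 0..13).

Answer: 0 8 8 4 1 0 6 0 3 1 5 6 0 3

Derivation:
Move 1: P2 pit1 -> P1=[3,5,5,3,5,3](0) P2=[2,0,6,4,5,3](1)
Move 2: P2 pit0 -> P1=[3,5,5,3,5,3](0) P2=[0,1,7,4,5,3](1)
Move 3: P2 pit2 -> P1=[4,6,6,3,5,3](0) P2=[0,1,0,5,6,4](2)
Move 4: P1 pit5 -> P1=[4,6,6,3,5,0](1) P2=[1,2,0,5,6,4](2)
Move 5: P2 pit5 -> P1=[5,7,7,3,5,0](1) P2=[1,2,0,5,6,0](3)
Move 6: P1 pit4 -> P1=[5,7,7,3,0,1](2) P2=[2,3,1,5,6,0](3)
Move 7: P1 pit5 -> P1=[5,7,7,3,0,0](3) P2=[2,3,1,5,6,0](3)
Move 8: P1 pit0 -> P1=[0,8,8,4,1,0](6) P2=[0,3,1,5,6,0](3)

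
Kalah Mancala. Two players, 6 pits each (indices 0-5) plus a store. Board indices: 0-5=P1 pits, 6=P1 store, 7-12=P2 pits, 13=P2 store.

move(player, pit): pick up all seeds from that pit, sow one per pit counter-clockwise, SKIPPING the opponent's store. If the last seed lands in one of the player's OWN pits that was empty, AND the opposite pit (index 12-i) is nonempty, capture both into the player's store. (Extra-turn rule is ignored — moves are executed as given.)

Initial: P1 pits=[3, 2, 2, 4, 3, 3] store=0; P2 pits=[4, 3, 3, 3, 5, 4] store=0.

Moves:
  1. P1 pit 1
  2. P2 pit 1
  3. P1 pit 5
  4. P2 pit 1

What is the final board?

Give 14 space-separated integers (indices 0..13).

Move 1: P1 pit1 -> P1=[3,0,3,5,3,3](0) P2=[4,3,3,3,5,4](0)
Move 2: P2 pit1 -> P1=[3,0,3,5,3,3](0) P2=[4,0,4,4,6,4](0)
Move 3: P1 pit5 -> P1=[3,0,3,5,3,0](1) P2=[5,1,4,4,6,4](0)
Move 4: P2 pit1 -> P1=[3,0,3,5,3,0](1) P2=[5,0,5,4,6,4](0)

Answer: 3 0 3 5 3 0 1 5 0 5 4 6 4 0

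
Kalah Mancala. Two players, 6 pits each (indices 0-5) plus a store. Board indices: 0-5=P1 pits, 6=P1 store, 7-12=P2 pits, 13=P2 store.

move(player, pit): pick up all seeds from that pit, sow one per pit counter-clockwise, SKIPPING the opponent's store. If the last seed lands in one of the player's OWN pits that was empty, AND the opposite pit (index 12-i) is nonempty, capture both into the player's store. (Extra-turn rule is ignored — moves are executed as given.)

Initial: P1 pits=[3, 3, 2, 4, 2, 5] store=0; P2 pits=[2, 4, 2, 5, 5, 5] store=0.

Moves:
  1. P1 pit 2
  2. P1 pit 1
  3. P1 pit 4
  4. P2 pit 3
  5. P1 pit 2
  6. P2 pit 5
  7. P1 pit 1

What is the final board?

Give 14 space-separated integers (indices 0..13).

Move 1: P1 pit2 -> P1=[3,3,0,5,3,5](0) P2=[2,4,2,5,5,5](0)
Move 2: P1 pit1 -> P1=[3,0,1,6,4,5](0) P2=[2,4,2,5,5,5](0)
Move 3: P1 pit4 -> P1=[3,0,1,6,0,6](1) P2=[3,5,2,5,5,5](0)
Move 4: P2 pit3 -> P1=[4,1,1,6,0,6](1) P2=[3,5,2,0,6,6](1)
Move 5: P1 pit2 -> P1=[4,1,0,7,0,6](1) P2=[3,5,2,0,6,6](1)
Move 6: P2 pit5 -> P1=[5,2,1,8,1,6](1) P2=[3,5,2,0,6,0](2)
Move 7: P1 pit1 -> P1=[5,0,2,9,1,6](1) P2=[3,5,2,0,6,0](2)

Answer: 5 0 2 9 1 6 1 3 5 2 0 6 0 2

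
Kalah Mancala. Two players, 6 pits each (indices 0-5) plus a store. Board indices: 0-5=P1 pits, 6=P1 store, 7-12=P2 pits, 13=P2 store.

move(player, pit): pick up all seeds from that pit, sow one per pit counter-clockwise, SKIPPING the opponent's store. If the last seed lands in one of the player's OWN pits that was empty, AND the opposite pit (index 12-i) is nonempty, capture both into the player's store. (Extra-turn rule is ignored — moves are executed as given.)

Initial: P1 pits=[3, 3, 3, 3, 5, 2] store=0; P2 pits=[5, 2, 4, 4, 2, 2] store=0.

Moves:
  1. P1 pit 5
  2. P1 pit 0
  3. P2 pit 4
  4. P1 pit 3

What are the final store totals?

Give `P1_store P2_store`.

Answer: 2 1

Derivation:
Move 1: P1 pit5 -> P1=[3,3,3,3,5,0](1) P2=[6,2,4,4,2,2](0)
Move 2: P1 pit0 -> P1=[0,4,4,4,5,0](1) P2=[6,2,4,4,2,2](0)
Move 3: P2 pit4 -> P1=[0,4,4,4,5,0](1) P2=[6,2,4,4,0,3](1)
Move 4: P1 pit3 -> P1=[0,4,4,0,6,1](2) P2=[7,2,4,4,0,3](1)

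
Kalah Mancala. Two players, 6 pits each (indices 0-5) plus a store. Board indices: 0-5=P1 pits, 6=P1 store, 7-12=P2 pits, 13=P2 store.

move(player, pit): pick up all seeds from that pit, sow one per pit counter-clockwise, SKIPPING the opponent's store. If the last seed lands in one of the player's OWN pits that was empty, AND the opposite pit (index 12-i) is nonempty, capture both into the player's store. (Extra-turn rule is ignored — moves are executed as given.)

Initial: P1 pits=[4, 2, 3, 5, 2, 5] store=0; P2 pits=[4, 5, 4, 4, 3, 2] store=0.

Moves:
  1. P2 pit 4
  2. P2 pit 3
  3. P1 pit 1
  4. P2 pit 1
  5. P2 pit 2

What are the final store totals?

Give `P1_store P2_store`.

Move 1: P2 pit4 -> P1=[5,2,3,5,2,5](0) P2=[4,5,4,4,0,3](1)
Move 2: P2 pit3 -> P1=[6,2,3,5,2,5](0) P2=[4,5,4,0,1,4](2)
Move 3: P1 pit1 -> P1=[6,0,4,6,2,5](0) P2=[4,5,4,0,1,4](2)
Move 4: P2 pit1 -> P1=[6,0,4,6,2,5](0) P2=[4,0,5,1,2,5](3)
Move 5: P2 pit2 -> P1=[7,0,4,6,2,5](0) P2=[4,0,0,2,3,6](4)

Answer: 0 4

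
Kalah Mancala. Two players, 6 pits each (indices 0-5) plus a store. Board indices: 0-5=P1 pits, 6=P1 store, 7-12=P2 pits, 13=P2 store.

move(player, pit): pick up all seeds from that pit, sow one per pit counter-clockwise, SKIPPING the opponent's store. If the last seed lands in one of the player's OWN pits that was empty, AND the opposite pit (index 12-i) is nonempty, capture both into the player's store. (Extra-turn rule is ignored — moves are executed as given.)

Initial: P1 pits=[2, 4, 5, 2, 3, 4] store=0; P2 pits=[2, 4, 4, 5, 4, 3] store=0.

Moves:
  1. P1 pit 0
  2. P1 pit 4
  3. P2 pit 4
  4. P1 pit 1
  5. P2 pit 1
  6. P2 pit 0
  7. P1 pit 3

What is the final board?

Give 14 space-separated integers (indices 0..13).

Move 1: P1 pit0 -> P1=[0,5,6,2,3,4](0) P2=[2,4,4,5,4,3](0)
Move 2: P1 pit4 -> P1=[0,5,6,2,0,5](1) P2=[3,4,4,5,4,3](0)
Move 3: P2 pit4 -> P1=[1,6,6,2,0,5](1) P2=[3,4,4,5,0,4](1)
Move 4: P1 pit1 -> P1=[1,0,7,3,1,6](2) P2=[4,4,4,5,0,4](1)
Move 5: P2 pit1 -> P1=[1,0,7,3,1,6](2) P2=[4,0,5,6,1,5](1)
Move 6: P2 pit0 -> P1=[1,0,7,3,1,6](2) P2=[0,1,6,7,2,5](1)
Move 7: P1 pit3 -> P1=[1,0,7,0,2,7](3) P2=[0,1,6,7,2,5](1)

Answer: 1 0 7 0 2 7 3 0 1 6 7 2 5 1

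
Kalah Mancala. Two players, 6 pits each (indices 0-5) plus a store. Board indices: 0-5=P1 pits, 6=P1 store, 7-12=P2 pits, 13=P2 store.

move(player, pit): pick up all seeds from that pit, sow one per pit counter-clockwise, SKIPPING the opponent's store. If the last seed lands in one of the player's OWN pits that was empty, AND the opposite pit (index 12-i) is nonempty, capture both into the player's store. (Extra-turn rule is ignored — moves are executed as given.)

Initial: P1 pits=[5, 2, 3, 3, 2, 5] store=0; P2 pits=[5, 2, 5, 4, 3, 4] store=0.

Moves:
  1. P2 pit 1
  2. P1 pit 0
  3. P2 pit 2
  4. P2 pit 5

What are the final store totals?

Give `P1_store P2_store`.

Answer: 0 2

Derivation:
Move 1: P2 pit1 -> P1=[5,2,3,3,2,5](0) P2=[5,0,6,5,3,4](0)
Move 2: P1 pit0 -> P1=[0,3,4,4,3,6](0) P2=[5,0,6,5,3,4](0)
Move 3: P2 pit2 -> P1=[1,4,4,4,3,6](0) P2=[5,0,0,6,4,5](1)
Move 4: P2 pit5 -> P1=[2,5,5,5,3,6](0) P2=[5,0,0,6,4,0](2)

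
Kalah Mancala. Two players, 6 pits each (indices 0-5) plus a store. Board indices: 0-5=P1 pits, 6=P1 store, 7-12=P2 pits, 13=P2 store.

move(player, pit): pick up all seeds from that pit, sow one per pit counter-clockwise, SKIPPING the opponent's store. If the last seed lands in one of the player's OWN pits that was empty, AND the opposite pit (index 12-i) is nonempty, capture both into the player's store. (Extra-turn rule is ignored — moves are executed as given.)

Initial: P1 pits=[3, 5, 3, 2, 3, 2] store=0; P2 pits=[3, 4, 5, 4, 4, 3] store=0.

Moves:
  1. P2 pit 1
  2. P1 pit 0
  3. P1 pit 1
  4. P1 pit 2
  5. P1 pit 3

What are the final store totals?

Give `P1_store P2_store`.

Answer: 3 0

Derivation:
Move 1: P2 pit1 -> P1=[3,5,3,2,3,2](0) P2=[3,0,6,5,5,4](0)
Move 2: P1 pit0 -> P1=[0,6,4,3,3,2](0) P2=[3,0,6,5,5,4](0)
Move 3: P1 pit1 -> P1=[0,0,5,4,4,3](1) P2=[4,0,6,5,5,4](0)
Move 4: P1 pit2 -> P1=[0,0,0,5,5,4](2) P2=[5,0,6,5,5,4](0)
Move 5: P1 pit3 -> P1=[0,0,0,0,6,5](3) P2=[6,1,6,5,5,4](0)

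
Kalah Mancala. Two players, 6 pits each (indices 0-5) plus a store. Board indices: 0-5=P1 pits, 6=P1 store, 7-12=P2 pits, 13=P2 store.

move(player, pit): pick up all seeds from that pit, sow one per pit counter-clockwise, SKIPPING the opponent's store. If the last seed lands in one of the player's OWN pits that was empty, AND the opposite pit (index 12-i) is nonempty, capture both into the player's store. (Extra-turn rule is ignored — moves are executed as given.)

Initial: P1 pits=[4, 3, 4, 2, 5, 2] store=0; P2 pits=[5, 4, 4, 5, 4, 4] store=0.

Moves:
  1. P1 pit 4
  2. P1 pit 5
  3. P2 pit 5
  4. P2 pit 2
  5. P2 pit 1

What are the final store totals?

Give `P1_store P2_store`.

Answer: 2 3

Derivation:
Move 1: P1 pit4 -> P1=[4,3,4,2,0,3](1) P2=[6,5,5,5,4,4](0)
Move 2: P1 pit5 -> P1=[4,3,4,2,0,0](2) P2=[7,6,5,5,4,4](0)
Move 3: P2 pit5 -> P1=[5,4,5,2,0,0](2) P2=[7,6,5,5,4,0](1)
Move 4: P2 pit2 -> P1=[6,4,5,2,0,0](2) P2=[7,6,0,6,5,1](2)
Move 5: P2 pit1 -> P1=[7,4,5,2,0,0](2) P2=[7,0,1,7,6,2](3)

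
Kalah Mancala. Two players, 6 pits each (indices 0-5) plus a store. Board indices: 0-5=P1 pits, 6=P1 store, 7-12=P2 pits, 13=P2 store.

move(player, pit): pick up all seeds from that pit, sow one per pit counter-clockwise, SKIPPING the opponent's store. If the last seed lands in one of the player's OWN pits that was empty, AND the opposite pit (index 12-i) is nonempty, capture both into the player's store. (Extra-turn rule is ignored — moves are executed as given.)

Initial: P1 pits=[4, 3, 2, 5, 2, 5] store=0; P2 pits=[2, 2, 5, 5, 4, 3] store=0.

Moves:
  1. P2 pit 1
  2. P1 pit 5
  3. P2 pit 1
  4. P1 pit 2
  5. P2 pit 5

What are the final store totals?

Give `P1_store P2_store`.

Move 1: P2 pit1 -> P1=[4,3,2,5,2,5](0) P2=[2,0,6,6,4,3](0)
Move 2: P1 pit5 -> P1=[4,3,2,5,2,0](1) P2=[3,1,7,7,4,3](0)
Move 3: P2 pit1 -> P1=[4,3,2,5,2,0](1) P2=[3,0,8,7,4,3](0)
Move 4: P1 pit2 -> P1=[4,3,0,6,3,0](1) P2=[3,0,8,7,4,3](0)
Move 5: P2 pit5 -> P1=[5,4,0,6,3,0](1) P2=[3,0,8,7,4,0](1)

Answer: 1 1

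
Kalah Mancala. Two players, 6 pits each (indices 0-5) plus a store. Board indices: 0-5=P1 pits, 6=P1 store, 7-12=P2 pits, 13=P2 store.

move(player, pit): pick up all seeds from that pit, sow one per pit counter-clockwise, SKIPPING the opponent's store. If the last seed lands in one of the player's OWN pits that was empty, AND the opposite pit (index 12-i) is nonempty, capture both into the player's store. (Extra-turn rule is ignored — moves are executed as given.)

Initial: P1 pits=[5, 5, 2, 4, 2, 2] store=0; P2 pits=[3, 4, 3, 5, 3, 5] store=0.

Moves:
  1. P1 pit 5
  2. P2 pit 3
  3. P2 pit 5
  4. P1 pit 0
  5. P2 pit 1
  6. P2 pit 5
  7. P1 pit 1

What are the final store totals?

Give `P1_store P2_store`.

Answer: 3 3

Derivation:
Move 1: P1 pit5 -> P1=[5,5,2,4,2,0](1) P2=[4,4,3,5,3,5](0)
Move 2: P2 pit3 -> P1=[6,6,2,4,2,0](1) P2=[4,4,3,0,4,6](1)
Move 3: P2 pit5 -> P1=[7,7,3,5,3,0](1) P2=[4,4,3,0,4,0](2)
Move 4: P1 pit0 -> P1=[0,8,4,6,4,1](2) P2=[5,4,3,0,4,0](2)
Move 5: P2 pit1 -> P1=[0,8,4,6,4,1](2) P2=[5,0,4,1,5,1](2)
Move 6: P2 pit5 -> P1=[0,8,4,6,4,1](2) P2=[5,0,4,1,5,0](3)
Move 7: P1 pit1 -> P1=[0,0,5,7,5,2](3) P2=[6,1,5,1,5,0](3)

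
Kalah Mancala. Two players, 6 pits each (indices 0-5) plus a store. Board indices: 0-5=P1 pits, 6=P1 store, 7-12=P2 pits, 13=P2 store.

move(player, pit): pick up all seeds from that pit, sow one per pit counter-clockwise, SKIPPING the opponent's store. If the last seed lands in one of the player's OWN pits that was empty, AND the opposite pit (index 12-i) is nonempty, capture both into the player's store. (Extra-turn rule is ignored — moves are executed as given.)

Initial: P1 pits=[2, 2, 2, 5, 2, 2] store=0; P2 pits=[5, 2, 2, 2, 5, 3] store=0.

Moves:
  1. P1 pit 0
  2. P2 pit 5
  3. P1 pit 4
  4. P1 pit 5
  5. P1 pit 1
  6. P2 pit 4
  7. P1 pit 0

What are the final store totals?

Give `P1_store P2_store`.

Move 1: P1 pit0 -> P1=[0,3,3,5,2,2](0) P2=[5,2,2,2,5,3](0)
Move 2: P2 pit5 -> P1=[1,4,3,5,2,2](0) P2=[5,2,2,2,5,0](1)
Move 3: P1 pit4 -> P1=[1,4,3,5,0,3](1) P2=[5,2,2,2,5,0](1)
Move 4: P1 pit5 -> P1=[1,4,3,5,0,0](2) P2=[6,3,2,2,5,0](1)
Move 5: P1 pit1 -> P1=[1,0,4,6,1,0](9) P2=[0,3,2,2,5,0](1)
Move 6: P2 pit4 -> P1=[2,1,5,6,1,0](9) P2=[0,3,2,2,0,1](2)
Move 7: P1 pit0 -> P1=[0,2,6,6,1,0](9) P2=[0,3,2,2,0,1](2)

Answer: 9 2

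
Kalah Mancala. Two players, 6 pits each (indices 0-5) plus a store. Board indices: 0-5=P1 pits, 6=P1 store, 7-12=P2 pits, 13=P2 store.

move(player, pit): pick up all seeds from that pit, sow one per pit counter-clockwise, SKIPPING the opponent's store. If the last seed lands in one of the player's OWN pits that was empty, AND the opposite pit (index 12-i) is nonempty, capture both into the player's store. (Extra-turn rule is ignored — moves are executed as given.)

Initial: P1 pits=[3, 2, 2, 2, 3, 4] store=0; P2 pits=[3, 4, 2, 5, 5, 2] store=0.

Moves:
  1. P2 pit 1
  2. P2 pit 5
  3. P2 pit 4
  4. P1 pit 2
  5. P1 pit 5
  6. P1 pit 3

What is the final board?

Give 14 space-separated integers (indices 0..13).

Move 1: P2 pit1 -> P1=[3,2,2,2,3,4](0) P2=[3,0,3,6,6,3](0)
Move 2: P2 pit5 -> P1=[4,3,2,2,3,4](0) P2=[3,0,3,6,6,0](1)
Move 3: P2 pit4 -> P1=[5,4,3,3,3,4](0) P2=[3,0,3,6,0,1](2)
Move 4: P1 pit2 -> P1=[5,4,0,4,4,5](0) P2=[3,0,3,6,0,1](2)
Move 5: P1 pit5 -> P1=[5,4,0,4,4,0](1) P2=[4,1,4,7,0,1](2)
Move 6: P1 pit3 -> P1=[5,4,0,0,5,1](2) P2=[5,1,4,7,0,1](2)

Answer: 5 4 0 0 5 1 2 5 1 4 7 0 1 2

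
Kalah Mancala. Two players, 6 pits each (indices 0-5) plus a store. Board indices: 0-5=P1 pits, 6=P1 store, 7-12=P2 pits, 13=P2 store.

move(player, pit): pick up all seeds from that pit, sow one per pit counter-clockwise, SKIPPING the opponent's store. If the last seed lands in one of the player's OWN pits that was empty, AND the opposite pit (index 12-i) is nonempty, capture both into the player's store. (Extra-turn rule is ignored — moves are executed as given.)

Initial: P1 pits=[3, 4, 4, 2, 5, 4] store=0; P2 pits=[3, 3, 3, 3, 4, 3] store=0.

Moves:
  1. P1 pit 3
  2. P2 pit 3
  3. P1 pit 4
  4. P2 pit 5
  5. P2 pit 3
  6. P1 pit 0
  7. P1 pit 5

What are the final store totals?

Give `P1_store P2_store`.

Move 1: P1 pit3 -> P1=[3,4,4,0,6,5](0) P2=[3,3,3,3,4,3](0)
Move 2: P2 pit3 -> P1=[3,4,4,0,6,5](0) P2=[3,3,3,0,5,4](1)
Move 3: P1 pit4 -> P1=[3,4,4,0,0,6](1) P2=[4,4,4,1,5,4](1)
Move 4: P2 pit5 -> P1=[4,5,5,0,0,6](1) P2=[4,4,4,1,5,0](2)
Move 5: P2 pit3 -> P1=[4,5,5,0,0,6](1) P2=[4,4,4,0,6,0](2)
Move 6: P1 pit0 -> P1=[0,6,6,1,0,6](6) P2=[4,0,4,0,6,0](2)
Move 7: P1 pit5 -> P1=[0,6,6,1,0,0](7) P2=[5,1,5,1,7,0](2)

Answer: 7 2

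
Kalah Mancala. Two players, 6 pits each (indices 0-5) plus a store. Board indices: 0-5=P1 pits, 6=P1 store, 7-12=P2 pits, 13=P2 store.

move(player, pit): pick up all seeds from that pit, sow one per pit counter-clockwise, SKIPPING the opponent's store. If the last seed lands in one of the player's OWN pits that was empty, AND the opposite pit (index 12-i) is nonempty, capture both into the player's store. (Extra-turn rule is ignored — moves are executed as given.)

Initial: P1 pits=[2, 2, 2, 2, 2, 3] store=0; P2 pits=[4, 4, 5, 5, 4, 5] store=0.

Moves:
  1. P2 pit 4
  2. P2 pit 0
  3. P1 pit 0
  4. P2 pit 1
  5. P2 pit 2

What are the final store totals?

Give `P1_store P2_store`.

Answer: 0 7

Derivation:
Move 1: P2 pit4 -> P1=[3,3,2,2,2,3](0) P2=[4,4,5,5,0,6](1)
Move 2: P2 pit0 -> P1=[3,0,2,2,2,3](0) P2=[0,5,6,6,0,6](5)
Move 3: P1 pit0 -> P1=[0,1,3,3,2,3](0) P2=[0,5,6,6,0,6](5)
Move 4: P2 pit1 -> P1=[0,1,3,3,2,3](0) P2=[0,0,7,7,1,7](6)
Move 5: P2 pit2 -> P1=[1,2,4,3,2,3](0) P2=[0,0,0,8,2,8](7)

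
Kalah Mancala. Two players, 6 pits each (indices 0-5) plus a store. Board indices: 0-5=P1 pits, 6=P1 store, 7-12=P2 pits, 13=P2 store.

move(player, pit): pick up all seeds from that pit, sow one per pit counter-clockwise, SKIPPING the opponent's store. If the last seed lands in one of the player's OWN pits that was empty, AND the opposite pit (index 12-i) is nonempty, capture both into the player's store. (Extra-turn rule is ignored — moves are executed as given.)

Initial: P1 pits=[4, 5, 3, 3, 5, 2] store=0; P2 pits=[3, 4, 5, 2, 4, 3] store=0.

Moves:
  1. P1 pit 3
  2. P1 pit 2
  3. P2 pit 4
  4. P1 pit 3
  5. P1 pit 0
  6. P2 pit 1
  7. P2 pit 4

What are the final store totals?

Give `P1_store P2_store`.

Move 1: P1 pit3 -> P1=[4,5,3,0,6,3](1) P2=[3,4,5,2,4,3](0)
Move 2: P1 pit2 -> P1=[4,5,0,1,7,4](1) P2=[3,4,5,2,4,3](0)
Move 3: P2 pit4 -> P1=[5,6,0,1,7,4](1) P2=[3,4,5,2,0,4](1)
Move 4: P1 pit3 -> P1=[5,6,0,0,8,4](1) P2=[3,4,5,2,0,4](1)
Move 5: P1 pit0 -> P1=[0,7,1,1,9,5](1) P2=[3,4,5,2,0,4](1)
Move 6: P2 pit1 -> P1=[0,7,1,1,9,5](1) P2=[3,0,6,3,1,5](1)
Move 7: P2 pit4 -> P1=[0,7,1,1,9,5](1) P2=[3,0,6,3,0,6](1)

Answer: 1 1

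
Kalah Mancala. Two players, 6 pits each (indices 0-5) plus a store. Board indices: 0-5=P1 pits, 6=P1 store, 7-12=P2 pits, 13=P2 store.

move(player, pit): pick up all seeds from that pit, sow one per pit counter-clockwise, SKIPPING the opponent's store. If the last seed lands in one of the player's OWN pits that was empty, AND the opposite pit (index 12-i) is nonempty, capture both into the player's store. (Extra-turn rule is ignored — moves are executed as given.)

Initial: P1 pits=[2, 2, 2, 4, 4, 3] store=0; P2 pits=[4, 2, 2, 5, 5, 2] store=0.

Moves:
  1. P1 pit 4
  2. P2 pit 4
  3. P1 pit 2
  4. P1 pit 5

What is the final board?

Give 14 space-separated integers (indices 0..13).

Move 1: P1 pit4 -> P1=[2,2,2,4,0,4](1) P2=[5,3,2,5,5,2](0)
Move 2: P2 pit4 -> P1=[3,3,3,4,0,4](1) P2=[5,3,2,5,0,3](1)
Move 3: P1 pit2 -> P1=[3,3,0,5,1,5](1) P2=[5,3,2,5,0,3](1)
Move 4: P1 pit5 -> P1=[3,3,0,5,1,0](2) P2=[6,4,3,6,0,3](1)

Answer: 3 3 0 5 1 0 2 6 4 3 6 0 3 1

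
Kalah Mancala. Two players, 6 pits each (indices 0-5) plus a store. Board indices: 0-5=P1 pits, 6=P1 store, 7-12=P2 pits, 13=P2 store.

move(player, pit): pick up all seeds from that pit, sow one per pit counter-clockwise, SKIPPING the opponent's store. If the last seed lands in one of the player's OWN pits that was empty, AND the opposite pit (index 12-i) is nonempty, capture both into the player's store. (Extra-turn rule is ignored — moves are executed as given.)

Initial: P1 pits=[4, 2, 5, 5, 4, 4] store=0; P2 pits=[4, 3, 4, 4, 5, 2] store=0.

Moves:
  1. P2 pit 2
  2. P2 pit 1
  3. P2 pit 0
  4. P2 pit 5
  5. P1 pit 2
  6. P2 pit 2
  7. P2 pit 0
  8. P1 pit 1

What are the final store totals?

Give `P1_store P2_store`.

Answer: 1 2

Derivation:
Move 1: P2 pit2 -> P1=[4,2,5,5,4,4](0) P2=[4,3,0,5,6,3](1)
Move 2: P2 pit1 -> P1=[4,2,5,5,4,4](0) P2=[4,0,1,6,7,3](1)
Move 3: P2 pit0 -> P1=[4,2,5,5,4,4](0) P2=[0,1,2,7,8,3](1)
Move 4: P2 pit5 -> P1=[5,3,5,5,4,4](0) P2=[0,1,2,7,8,0](2)
Move 5: P1 pit2 -> P1=[5,3,0,6,5,5](1) P2=[1,1,2,7,8,0](2)
Move 6: P2 pit2 -> P1=[5,3,0,6,5,5](1) P2=[1,1,0,8,9,0](2)
Move 7: P2 pit0 -> P1=[5,3,0,6,5,5](1) P2=[0,2,0,8,9,0](2)
Move 8: P1 pit1 -> P1=[5,0,1,7,6,5](1) P2=[0,2,0,8,9,0](2)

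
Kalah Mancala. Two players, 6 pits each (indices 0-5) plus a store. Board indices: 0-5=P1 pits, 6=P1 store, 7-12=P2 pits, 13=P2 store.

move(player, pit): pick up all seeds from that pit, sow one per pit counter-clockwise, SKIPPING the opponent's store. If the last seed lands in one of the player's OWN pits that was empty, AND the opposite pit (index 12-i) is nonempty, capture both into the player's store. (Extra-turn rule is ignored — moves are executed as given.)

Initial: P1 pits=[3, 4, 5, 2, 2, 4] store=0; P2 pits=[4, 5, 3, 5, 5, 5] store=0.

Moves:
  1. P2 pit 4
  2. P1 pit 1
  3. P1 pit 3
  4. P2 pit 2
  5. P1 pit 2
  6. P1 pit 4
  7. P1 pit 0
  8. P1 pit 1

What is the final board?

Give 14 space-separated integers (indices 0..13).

Move 1: P2 pit4 -> P1=[4,5,6,2,2,4](0) P2=[4,5,3,5,0,6](1)
Move 2: P1 pit1 -> P1=[4,0,7,3,3,5](1) P2=[4,5,3,5,0,6](1)
Move 3: P1 pit3 -> P1=[4,0,7,0,4,6](2) P2=[4,5,3,5,0,6](1)
Move 4: P2 pit2 -> P1=[4,0,7,0,4,6](2) P2=[4,5,0,6,1,7](1)
Move 5: P1 pit2 -> P1=[4,0,0,1,5,7](3) P2=[5,6,1,6,1,7](1)
Move 6: P1 pit4 -> P1=[4,0,0,1,0,8](4) P2=[6,7,2,6,1,7](1)
Move 7: P1 pit0 -> P1=[0,1,1,2,0,8](12) P2=[6,0,2,6,1,7](1)
Move 8: P1 pit1 -> P1=[0,0,2,2,0,8](12) P2=[6,0,2,6,1,7](1)

Answer: 0 0 2 2 0 8 12 6 0 2 6 1 7 1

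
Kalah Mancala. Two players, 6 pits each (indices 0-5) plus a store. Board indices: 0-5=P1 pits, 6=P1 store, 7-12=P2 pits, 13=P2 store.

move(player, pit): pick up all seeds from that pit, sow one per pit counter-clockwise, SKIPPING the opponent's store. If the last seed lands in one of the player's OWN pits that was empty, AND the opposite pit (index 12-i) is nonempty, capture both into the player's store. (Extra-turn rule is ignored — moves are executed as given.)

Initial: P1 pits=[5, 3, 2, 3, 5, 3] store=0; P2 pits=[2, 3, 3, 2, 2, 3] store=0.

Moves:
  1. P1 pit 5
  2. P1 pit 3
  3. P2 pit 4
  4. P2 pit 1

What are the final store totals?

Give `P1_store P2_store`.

Answer: 2 1

Derivation:
Move 1: P1 pit5 -> P1=[5,3,2,3,5,0](1) P2=[3,4,3,2,2,3](0)
Move 2: P1 pit3 -> P1=[5,3,2,0,6,1](2) P2=[3,4,3,2,2,3](0)
Move 3: P2 pit4 -> P1=[5,3,2,0,6,1](2) P2=[3,4,3,2,0,4](1)
Move 4: P2 pit1 -> P1=[5,3,2,0,6,1](2) P2=[3,0,4,3,1,5](1)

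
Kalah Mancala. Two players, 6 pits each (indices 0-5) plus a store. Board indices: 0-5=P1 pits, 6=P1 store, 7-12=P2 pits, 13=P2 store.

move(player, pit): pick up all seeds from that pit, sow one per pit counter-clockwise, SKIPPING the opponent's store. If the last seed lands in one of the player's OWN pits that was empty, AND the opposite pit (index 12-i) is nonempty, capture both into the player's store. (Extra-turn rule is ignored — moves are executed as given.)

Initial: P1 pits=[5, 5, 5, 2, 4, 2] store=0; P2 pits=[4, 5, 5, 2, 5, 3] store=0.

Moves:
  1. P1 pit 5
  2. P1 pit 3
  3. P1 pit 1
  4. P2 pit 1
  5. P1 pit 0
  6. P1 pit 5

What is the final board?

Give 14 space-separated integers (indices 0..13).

Move 1: P1 pit5 -> P1=[5,5,5,2,4,0](1) P2=[5,5,5,2,5,3](0)
Move 2: P1 pit3 -> P1=[5,5,5,0,5,0](7) P2=[0,5,5,2,5,3](0)
Move 3: P1 pit1 -> P1=[5,0,6,1,6,1](8) P2=[0,5,5,2,5,3](0)
Move 4: P2 pit1 -> P1=[5,0,6,1,6,1](8) P2=[0,0,6,3,6,4](1)
Move 5: P1 pit0 -> P1=[0,1,7,2,7,2](8) P2=[0,0,6,3,6,4](1)
Move 6: P1 pit5 -> P1=[0,1,7,2,7,0](9) P2=[1,0,6,3,6,4](1)

Answer: 0 1 7 2 7 0 9 1 0 6 3 6 4 1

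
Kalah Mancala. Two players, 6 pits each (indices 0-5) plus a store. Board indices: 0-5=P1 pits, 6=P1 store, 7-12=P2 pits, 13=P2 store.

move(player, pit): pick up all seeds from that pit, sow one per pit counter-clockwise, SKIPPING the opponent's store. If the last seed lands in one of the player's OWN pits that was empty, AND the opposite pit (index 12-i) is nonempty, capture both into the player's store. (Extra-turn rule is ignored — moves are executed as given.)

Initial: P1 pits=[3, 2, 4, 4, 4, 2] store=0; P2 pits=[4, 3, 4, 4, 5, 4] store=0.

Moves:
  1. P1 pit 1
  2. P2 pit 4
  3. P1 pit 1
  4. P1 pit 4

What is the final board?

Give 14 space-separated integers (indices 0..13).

Answer: 4 0 7 5 0 3 1 5 4 4 4 0 5 1

Derivation:
Move 1: P1 pit1 -> P1=[3,0,5,5,4,2](0) P2=[4,3,4,4,5,4](0)
Move 2: P2 pit4 -> P1=[4,1,6,5,4,2](0) P2=[4,3,4,4,0,5](1)
Move 3: P1 pit1 -> P1=[4,0,7,5,4,2](0) P2=[4,3,4,4,0,5](1)
Move 4: P1 pit4 -> P1=[4,0,7,5,0,3](1) P2=[5,4,4,4,0,5](1)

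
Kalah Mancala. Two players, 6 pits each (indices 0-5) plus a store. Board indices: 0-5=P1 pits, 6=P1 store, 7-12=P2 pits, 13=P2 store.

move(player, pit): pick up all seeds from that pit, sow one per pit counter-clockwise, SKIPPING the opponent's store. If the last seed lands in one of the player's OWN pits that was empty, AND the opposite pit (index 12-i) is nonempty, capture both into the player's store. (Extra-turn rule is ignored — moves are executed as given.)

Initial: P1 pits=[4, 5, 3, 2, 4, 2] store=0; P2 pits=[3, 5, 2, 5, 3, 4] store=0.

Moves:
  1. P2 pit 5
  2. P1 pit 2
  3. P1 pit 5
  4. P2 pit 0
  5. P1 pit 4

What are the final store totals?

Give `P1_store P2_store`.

Answer: 3 1

Derivation:
Move 1: P2 pit5 -> P1=[5,6,4,2,4,2](0) P2=[3,5,2,5,3,0](1)
Move 2: P1 pit2 -> P1=[5,6,0,3,5,3](1) P2=[3,5,2,5,3,0](1)
Move 3: P1 pit5 -> P1=[5,6,0,3,5,0](2) P2=[4,6,2,5,3,0](1)
Move 4: P2 pit0 -> P1=[5,6,0,3,5,0](2) P2=[0,7,3,6,4,0](1)
Move 5: P1 pit4 -> P1=[5,6,0,3,0,1](3) P2=[1,8,4,6,4,0](1)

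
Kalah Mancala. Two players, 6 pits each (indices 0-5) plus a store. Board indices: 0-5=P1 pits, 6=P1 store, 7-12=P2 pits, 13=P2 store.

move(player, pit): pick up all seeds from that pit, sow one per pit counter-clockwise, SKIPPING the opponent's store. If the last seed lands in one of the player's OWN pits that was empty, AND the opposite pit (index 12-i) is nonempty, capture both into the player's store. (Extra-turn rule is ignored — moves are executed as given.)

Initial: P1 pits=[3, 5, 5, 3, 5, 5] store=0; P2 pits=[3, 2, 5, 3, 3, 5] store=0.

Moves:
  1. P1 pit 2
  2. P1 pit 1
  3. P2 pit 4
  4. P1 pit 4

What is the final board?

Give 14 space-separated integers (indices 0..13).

Answer: 4 0 1 5 0 8 3 5 3 6 4 1 6 1

Derivation:
Move 1: P1 pit2 -> P1=[3,5,0,4,6,6](1) P2=[4,2,5,3,3,5](0)
Move 2: P1 pit1 -> P1=[3,0,1,5,7,7](2) P2=[4,2,5,3,3,5](0)
Move 3: P2 pit4 -> P1=[4,0,1,5,7,7](2) P2=[4,2,5,3,0,6](1)
Move 4: P1 pit4 -> P1=[4,0,1,5,0,8](3) P2=[5,3,6,4,1,6](1)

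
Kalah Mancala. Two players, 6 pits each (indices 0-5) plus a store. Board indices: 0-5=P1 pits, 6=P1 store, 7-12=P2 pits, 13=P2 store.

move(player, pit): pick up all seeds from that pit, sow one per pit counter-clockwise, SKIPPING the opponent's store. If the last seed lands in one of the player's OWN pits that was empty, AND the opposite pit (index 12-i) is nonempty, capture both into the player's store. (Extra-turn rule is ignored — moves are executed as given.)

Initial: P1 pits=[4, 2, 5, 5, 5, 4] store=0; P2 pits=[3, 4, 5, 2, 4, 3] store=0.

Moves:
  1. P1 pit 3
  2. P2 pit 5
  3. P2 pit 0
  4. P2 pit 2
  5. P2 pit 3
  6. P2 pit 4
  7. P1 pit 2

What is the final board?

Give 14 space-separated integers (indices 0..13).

Answer: 8 5 0 2 8 6 2 1 7 0 0 0 3 4

Derivation:
Move 1: P1 pit3 -> P1=[4,2,5,0,6,5](1) P2=[4,5,5,2,4,3](0)
Move 2: P2 pit5 -> P1=[5,3,5,0,6,5](1) P2=[4,5,5,2,4,0](1)
Move 3: P2 pit0 -> P1=[5,3,5,0,6,5](1) P2=[0,6,6,3,5,0](1)
Move 4: P2 pit2 -> P1=[6,4,5,0,6,5](1) P2=[0,6,0,4,6,1](2)
Move 5: P2 pit3 -> P1=[7,4,5,0,6,5](1) P2=[0,6,0,0,7,2](3)
Move 6: P2 pit4 -> P1=[8,5,6,1,7,5](1) P2=[0,6,0,0,0,3](4)
Move 7: P1 pit2 -> P1=[8,5,0,2,8,6](2) P2=[1,7,0,0,0,3](4)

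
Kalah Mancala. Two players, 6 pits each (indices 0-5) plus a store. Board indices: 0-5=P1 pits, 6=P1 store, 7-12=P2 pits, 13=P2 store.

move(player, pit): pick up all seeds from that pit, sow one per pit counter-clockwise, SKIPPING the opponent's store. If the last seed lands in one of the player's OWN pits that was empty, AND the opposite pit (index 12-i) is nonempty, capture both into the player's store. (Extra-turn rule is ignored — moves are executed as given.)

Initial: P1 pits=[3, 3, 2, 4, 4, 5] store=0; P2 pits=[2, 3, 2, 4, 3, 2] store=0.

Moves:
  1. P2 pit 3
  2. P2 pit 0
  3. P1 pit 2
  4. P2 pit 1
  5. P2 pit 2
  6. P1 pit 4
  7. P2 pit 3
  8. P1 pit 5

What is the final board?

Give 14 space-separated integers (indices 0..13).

Answer: 4 3 0 5 0 0 2 2 2 2 1 8 6 2

Derivation:
Move 1: P2 pit3 -> P1=[4,3,2,4,4,5](0) P2=[2,3,2,0,4,3](1)
Move 2: P2 pit0 -> P1=[4,3,2,4,4,5](0) P2=[0,4,3,0,4,3](1)
Move 3: P1 pit2 -> P1=[4,3,0,5,5,5](0) P2=[0,4,3,0,4,3](1)
Move 4: P2 pit1 -> P1=[4,3,0,5,5,5](0) P2=[0,0,4,1,5,4](1)
Move 5: P2 pit2 -> P1=[4,3,0,5,5,5](0) P2=[0,0,0,2,6,5](2)
Move 6: P1 pit4 -> P1=[4,3,0,5,0,6](1) P2=[1,1,1,2,6,5](2)
Move 7: P2 pit3 -> P1=[4,3,0,5,0,6](1) P2=[1,1,1,0,7,6](2)
Move 8: P1 pit5 -> P1=[4,3,0,5,0,0](2) P2=[2,2,2,1,8,6](2)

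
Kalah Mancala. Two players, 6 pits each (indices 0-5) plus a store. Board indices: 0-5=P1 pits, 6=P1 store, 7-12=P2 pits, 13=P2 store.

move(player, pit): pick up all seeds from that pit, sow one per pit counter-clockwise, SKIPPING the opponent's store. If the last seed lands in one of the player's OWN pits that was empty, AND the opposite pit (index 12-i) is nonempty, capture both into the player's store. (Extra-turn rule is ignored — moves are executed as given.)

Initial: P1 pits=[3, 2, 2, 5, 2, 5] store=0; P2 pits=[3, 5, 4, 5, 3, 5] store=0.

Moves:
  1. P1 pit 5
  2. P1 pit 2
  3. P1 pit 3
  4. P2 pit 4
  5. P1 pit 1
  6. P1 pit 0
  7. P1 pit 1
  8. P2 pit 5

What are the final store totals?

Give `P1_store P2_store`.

Answer: 9 2

Derivation:
Move 1: P1 pit5 -> P1=[3,2,2,5,2,0](1) P2=[4,6,5,6,3,5](0)
Move 2: P1 pit2 -> P1=[3,2,0,6,3,0](1) P2=[4,6,5,6,3,5](0)
Move 3: P1 pit3 -> P1=[3,2,0,0,4,1](2) P2=[5,7,6,6,3,5](0)
Move 4: P2 pit4 -> P1=[4,2,0,0,4,1](2) P2=[5,7,6,6,0,6](1)
Move 5: P1 pit1 -> P1=[4,0,1,0,4,1](9) P2=[5,7,0,6,0,6](1)
Move 6: P1 pit0 -> P1=[0,1,2,1,5,1](9) P2=[5,7,0,6,0,6](1)
Move 7: P1 pit1 -> P1=[0,0,3,1,5,1](9) P2=[5,7,0,6,0,6](1)
Move 8: P2 pit5 -> P1=[1,1,4,2,6,1](9) P2=[5,7,0,6,0,0](2)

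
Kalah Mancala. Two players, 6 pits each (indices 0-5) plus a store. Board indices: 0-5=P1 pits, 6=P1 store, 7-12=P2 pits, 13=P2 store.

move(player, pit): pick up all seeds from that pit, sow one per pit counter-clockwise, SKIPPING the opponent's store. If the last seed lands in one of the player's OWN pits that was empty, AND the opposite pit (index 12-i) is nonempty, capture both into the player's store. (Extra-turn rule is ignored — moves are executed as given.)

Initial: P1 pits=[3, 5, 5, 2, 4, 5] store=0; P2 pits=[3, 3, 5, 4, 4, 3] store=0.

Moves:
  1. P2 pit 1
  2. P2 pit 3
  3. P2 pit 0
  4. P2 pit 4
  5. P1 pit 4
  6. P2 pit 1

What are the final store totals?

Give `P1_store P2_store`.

Answer: 1 10

Derivation:
Move 1: P2 pit1 -> P1=[3,5,5,2,4,5](0) P2=[3,0,6,5,5,3](0)
Move 2: P2 pit3 -> P1=[4,6,5,2,4,5](0) P2=[3,0,6,0,6,4](1)
Move 3: P2 pit0 -> P1=[4,6,0,2,4,5](0) P2=[0,1,7,0,6,4](7)
Move 4: P2 pit4 -> P1=[5,7,1,3,4,5](0) P2=[0,1,7,0,0,5](8)
Move 5: P1 pit4 -> P1=[5,7,1,3,0,6](1) P2=[1,2,7,0,0,5](8)
Move 6: P2 pit1 -> P1=[5,7,0,3,0,6](1) P2=[1,0,8,0,0,5](10)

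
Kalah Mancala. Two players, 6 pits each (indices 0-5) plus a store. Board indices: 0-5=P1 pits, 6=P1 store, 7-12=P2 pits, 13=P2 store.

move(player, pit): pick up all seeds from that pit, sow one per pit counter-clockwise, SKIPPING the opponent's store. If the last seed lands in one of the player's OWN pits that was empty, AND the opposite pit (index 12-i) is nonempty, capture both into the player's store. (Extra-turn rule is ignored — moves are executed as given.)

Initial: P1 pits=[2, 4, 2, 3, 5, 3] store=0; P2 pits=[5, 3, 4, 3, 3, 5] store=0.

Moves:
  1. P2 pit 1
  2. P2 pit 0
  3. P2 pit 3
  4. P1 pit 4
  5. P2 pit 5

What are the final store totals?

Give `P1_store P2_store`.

Move 1: P2 pit1 -> P1=[2,4,2,3,5,3](0) P2=[5,0,5,4,4,5](0)
Move 2: P2 pit0 -> P1=[2,4,2,3,5,3](0) P2=[0,1,6,5,5,6](0)
Move 3: P2 pit3 -> P1=[3,5,2,3,5,3](0) P2=[0,1,6,0,6,7](1)
Move 4: P1 pit4 -> P1=[3,5,2,3,0,4](1) P2=[1,2,7,0,6,7](1)
Move 5: P2 pit5 -> P1=[4,6,3,4,1,5](1) P2=[1,2,7,0,6,0](2)

Answer: 1 2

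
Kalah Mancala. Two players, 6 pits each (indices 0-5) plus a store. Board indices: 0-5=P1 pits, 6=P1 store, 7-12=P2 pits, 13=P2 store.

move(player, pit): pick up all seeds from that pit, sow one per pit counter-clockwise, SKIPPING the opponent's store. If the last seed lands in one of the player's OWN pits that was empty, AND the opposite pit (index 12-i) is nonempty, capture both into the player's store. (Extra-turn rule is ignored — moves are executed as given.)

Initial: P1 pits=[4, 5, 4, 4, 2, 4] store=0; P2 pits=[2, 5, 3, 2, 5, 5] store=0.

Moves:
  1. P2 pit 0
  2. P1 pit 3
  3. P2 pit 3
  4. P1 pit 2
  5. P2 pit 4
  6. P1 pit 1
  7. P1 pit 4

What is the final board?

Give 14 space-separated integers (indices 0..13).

Move 1: P2 pit0 -> P1=[4,5,4,4,2,4](0) P2=[0,6,4,2,5,5](0)
Move 2: P1 pit3 -> P1=[4,5,4,0,3,5](1) P2=[1,6,4,2,5,5](0)
Move 3: P2 pit3 -> P1=[4,5,4,0,3,5](1) P2=[1,6,4,0,6,6](0)
Move 4: P1 pit2 -> P1=[4,5,0,1,4,6](2) P2=[1,6,4,0,6,6](0)
Move 5: P2 pit4 -> P1=[5,6,1,2,4,6](2) P2=[1,6,4,0,0,7](1)
Move 6: P1 pit1 -> P1=[5,0,2,3,5,7](3) P2=[2,6,4,0,0,7](1)
Move 7: P1 pit4 -> P1=[5,0,2,3,0,8](4) P2=[3,7,5,0,0,7](1)

Answer: 5 0 2 3 0 8 4 3 7 5 0 0 7 1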